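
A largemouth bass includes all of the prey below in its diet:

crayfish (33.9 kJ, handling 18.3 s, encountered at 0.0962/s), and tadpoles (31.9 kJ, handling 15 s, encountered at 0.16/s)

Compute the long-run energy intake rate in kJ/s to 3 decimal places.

Energy encountered per unit search time: 0.0962×33.9 + 0.16×31.9 = 8.365 kJ/s.
Handling time per unit search time: 0.0962×18.3 + 0.16×15 = 4.16.
Rate = 8.365/(1 + 4.16) = 1.621 kJ/s.

1.621 kJ/s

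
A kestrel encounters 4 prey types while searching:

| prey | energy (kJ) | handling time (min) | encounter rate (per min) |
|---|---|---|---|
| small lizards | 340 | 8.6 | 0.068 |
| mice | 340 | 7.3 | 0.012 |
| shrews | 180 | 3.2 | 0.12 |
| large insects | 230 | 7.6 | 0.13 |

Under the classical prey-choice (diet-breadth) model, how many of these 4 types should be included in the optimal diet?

Rank by E/h (kJ/min): shrews 56.2, mice 46.6, small lizards 39.5, large insects 30.3. Include each in turn until the next type's E/h falls below the running intake rate.
Rate on top 1: 15.61. mice: 46.6 > 15.61 → include.
Rate on top 2: 17.45. small lizards: 39.5 > 17.45 → include.
Rate on top 3: 23.73. large insects: 30.3 > 23.73 → include.
Optimal diet: shrews, mice, small lizards, large insects — 4 of 4 types.

4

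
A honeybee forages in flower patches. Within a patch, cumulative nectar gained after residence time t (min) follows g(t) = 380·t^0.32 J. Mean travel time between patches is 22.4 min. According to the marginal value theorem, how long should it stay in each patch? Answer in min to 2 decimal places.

Optimal t* satisfies g'(t*) = g(t*)/(T + t*).
g'(t) = 0.32·380·t^-0.68. Setting 0.32·380·t^-0.68 = 380·t^0.32/(22.4+t) gives 0.32(22.4+t) = t, so 0.68·t = 0.32×22.4.
t* = 0.32×22.4/0.68 = 10.54 min.

10.54 min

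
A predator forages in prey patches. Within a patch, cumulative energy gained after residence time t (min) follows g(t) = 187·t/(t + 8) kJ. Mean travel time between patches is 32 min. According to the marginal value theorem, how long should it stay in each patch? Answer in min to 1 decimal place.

Optimal t* satisfies g'(t*) = g(t*)/(T + t*).
g'(t) = 187·8/(t + 8)². Setting 187·8/(t+8)² = 187t/[(t+8)(32+t)] gives 8(32+t) = t(t+8), so t² = 8×32 = 256.
t* = √256 = 16 min.

16.0 min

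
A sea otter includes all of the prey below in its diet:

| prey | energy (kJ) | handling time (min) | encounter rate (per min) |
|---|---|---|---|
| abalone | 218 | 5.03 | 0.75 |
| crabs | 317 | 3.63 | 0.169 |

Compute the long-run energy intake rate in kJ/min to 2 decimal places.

40.30 kJ/min

Energy encountered per unit search time: 0.75×218 + 0.169×317 = 217.1 kJ/min.
Handling time per unit search time: 0.75×5.03 + 0.169×3.63 = 4.386.
Rate = 217.1/(1 + 4.386) = 40.3 kJ/min.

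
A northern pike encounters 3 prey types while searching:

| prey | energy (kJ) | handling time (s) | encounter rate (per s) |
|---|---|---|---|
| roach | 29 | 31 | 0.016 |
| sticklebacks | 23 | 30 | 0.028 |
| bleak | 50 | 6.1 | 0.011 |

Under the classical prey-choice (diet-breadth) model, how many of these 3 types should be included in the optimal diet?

Rank by E/h (kJ/s): bleak 8.2, roach 0.935, sticklebacks 0.767. Include each in turn until the next type's E/h falls below the running intake rate.
Rate on top 1: 0.5154. roach: 0.935 > 0.5154 → include.
Rate on top 2: 0.6487. sticklebacks: 0.767 > 0.6487 → include.
Optimal diet: bleak, roach, sticklebacks — 3 of 3 types.

3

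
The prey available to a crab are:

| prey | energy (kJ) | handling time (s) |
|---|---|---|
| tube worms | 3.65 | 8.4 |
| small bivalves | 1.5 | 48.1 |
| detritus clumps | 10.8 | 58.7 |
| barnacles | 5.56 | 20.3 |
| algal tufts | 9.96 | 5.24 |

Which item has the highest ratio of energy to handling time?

algal tufts

In descending order of E/h:
algal tufts: 9.96/5.24 = 1.9 kJ/s
tube worms: 3.65/8.4 = 0.435 kJ/s
barnacles: 5.56/20.3 = 0.274 kJ/s
detritus clumps: 10.8/58.7 = 0.184 kJ/s
small bivalves: 1.5/48.1 = 0.0312 kJ/s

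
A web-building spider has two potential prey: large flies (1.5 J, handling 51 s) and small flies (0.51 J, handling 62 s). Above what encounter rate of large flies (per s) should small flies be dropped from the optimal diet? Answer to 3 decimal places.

0.008 per s

Drop small flies once their profitability E₂/h₂ falls below the rate achievable on large flies alone: E₂/h₂ = λE₁/(1 + λh₁).
Solve for λ: λE₁h₂ = E₂(1 + λh₁) → λ(E₁h₂ − E₂h₁) = E₂ → λ = E₂/(E₁h₂ − E₂h₁).
λ = 0.51/(1.5×62 − 0.51×51) = 0.51/66.99 = 0.007613 per s.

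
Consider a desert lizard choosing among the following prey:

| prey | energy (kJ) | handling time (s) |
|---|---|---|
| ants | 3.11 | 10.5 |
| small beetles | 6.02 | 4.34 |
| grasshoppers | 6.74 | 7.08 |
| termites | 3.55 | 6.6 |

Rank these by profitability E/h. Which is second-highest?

grasshoppers

In descending order of E/h:
small beetles: 6.02/4.34 = 1.39 kJ/s
grasshoppers: 6.74/7.08 = 0.952 kJ/s
termites: 3.55/6.6 = 0.538 kJ/s
ants: 3.11/10.5 = 0.296 kJ/s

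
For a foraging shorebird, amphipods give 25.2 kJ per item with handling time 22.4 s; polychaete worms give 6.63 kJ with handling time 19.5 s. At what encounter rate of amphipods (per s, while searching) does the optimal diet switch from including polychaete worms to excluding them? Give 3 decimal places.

0.019 per s

The zero-one rule: include polychaete worms iff E₂/h₂ > λE₁/(1+λh₁). Equality gives the switch point.
λE₁h₂ = E₂ + λE₂h₁ ⇒ λ = E₂/(E₁h₂ − E₂h₁) = 6.63/(491.4 − 148.5) = 0.01934 per s.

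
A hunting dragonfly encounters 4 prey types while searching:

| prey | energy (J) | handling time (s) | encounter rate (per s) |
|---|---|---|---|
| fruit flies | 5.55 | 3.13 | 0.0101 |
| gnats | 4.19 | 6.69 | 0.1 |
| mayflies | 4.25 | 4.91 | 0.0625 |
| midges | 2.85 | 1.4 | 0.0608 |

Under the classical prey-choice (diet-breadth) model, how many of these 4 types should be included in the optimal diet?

4

Profitabilities (E/h, J/s): midges 2.04, fruit flies 1.77, mayflies 0.866, gnats 0.626. Add prey in this order while the next type's profitability exceeds the intake rate on those already taken.
Rate on top 1: 0.1597. fruit flies: 1.77 > 0.1597 → include.
Rate on top 2: 0.2054. mayflies: 0.866 > 0.2054 → include.
Rate on top 3: 0.3477. gnats: 0.626 > 0.3477 → include.
Optimal diet: midges, fruit flies, mayflies, gnats — 4 of 4 types.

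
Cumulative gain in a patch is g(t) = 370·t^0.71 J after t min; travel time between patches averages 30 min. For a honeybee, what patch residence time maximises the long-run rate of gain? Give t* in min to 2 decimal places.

Optimal t* satisfies g'(t*) = g(t*)/(T + t*).
g'(t) = 0.71·370·t^-0.29. Setting 0.71·370·t^-0.29 = 370·t^0.71/(30+t) gives 0.71(30+t) = t, so 0.29·t = 0.71×30.
t* = 0.71×30/0.29 = 73.45 min.

73.45 min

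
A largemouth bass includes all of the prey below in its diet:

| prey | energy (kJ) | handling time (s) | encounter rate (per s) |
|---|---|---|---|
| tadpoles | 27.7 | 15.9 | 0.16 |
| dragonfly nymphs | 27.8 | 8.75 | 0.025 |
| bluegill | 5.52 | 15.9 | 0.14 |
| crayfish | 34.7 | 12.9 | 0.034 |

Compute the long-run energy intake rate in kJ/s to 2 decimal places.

Energy encountered per unit search time: 0.16×27.7 + 0.025×27.8 + 0.14×5.52 + 0.034×34.7 = 7.08 kJ/s.
Handling time per unit search time: 0.16×15.9 + 0.025×8.75 + 0.14×15.9 + 0.034×12.9 = 5.427.
Rate = 7.08/(1 + 5.427) = 1.101 kJ/s.

1.10 kJ/s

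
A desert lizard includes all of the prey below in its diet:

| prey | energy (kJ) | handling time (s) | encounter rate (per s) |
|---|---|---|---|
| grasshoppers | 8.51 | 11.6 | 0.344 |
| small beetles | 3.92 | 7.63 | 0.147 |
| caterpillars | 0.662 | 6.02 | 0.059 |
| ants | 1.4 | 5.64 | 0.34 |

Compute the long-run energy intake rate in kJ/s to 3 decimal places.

0.479 kJ/s

R = (0.344×8.51 + 0.147×3.92 + 0.059×0.662 + 0.34×1.4) / (1 + 0.344×11.6 + 0.147×7.63 + 0.059×6.02 + 0.34×5.64) = 4.019/8.385 = 0.4793 kJ/s.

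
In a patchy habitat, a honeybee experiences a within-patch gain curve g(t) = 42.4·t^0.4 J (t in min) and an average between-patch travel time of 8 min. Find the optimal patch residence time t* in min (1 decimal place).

5.3 min

Optimal t* satisfies g'(t*) = g(t*)/(T + t*).
g'(t) = 0.4·42.4·t^-0.6. Setting 0.4·42.4·t^-0.6 = 42.4·t^0.4/(8+t) gives 0.4(8+t) = t, so 0.60·t = 0.4×8.
t* = 0.4×8/0.60 = 5.333 min.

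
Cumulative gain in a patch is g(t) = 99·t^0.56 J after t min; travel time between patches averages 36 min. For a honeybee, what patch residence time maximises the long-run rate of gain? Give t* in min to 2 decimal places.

45.82 min

By the marginal value theorem, leave when the instantaneous gain rate g'(t) equals the habitat-wide average g(t)/(T + t).
g'(t) = 0.56·99·t^-0.44. Setting 0.56·99·t^-0.44 = 99·t^0.56/(36+t) gives 0.56(36+t) = t, so 0.44·t = 0.56×36.
t* = 0.56×36/0.44 = 45.82 min.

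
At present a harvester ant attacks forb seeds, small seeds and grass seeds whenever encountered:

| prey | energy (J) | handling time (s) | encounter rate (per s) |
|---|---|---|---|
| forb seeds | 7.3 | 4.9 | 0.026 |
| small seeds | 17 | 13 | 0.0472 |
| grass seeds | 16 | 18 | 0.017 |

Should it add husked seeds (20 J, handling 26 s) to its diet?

Yes

On forb seeds, small seeds and grass seeds alone, R = ΣλE/(1+Σλh) = 1.264/2.047 = 0.6176 J/s.
Profitability of husked seeds: 20/26 = 0.7692 J/s.
Since 0.7692 > R, including husked seeds increases the long-run rate.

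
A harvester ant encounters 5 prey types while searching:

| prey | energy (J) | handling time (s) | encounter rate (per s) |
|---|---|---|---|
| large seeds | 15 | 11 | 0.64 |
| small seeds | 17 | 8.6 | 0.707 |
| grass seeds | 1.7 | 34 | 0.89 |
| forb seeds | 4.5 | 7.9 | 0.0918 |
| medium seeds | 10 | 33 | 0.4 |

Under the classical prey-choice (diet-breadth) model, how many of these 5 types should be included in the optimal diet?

1

E/h in descending order: small seeds 1.98, large seeds 1.36, forb seeds 0.57, medium seeds 0.303, grass seeds 0.05 J/s. The optimal diet is the largest prefix of this list for which every included type satisfies E_i/h_i > R on the types above it.
Rate on top 1: 1.698. large seeds: 1.36 < 1.698 → exclude; stop.
Optimal diet: small seeds — 1 of 5 types.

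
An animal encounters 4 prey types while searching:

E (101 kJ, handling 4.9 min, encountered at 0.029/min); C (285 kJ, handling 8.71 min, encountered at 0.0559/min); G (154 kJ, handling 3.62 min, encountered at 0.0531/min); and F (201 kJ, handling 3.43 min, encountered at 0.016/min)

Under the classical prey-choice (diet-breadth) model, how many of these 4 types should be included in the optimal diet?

4

E/h in descending order: F 58.6, G 42.5, C 32.7, E 20.6 kJ/min. The optimal diet is the largest prefix of this list for which every included type satisfies E_i/h_i > R on the types above it.
Rate on top 1: 3.049. G: 42.5 > 3.049 → include.
Rate on top 2: 9.136. C: 32.7 > 9.136 → include.
Rate on top 3: 15.76. E: 20.6 > 15.76 → include.
Optimal diet: F, G, C, E — 4 of 4 types.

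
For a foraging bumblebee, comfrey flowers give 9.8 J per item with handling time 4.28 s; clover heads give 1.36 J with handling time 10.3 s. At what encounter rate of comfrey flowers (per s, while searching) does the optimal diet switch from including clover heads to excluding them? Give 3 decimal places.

Drop clover heads once their profitability E₂/h₂ falls below the rate achievable on comfrey flowers alone: E₂/h₂ = λE₁/(1 + λh₁).
Solve for λ: λE₁h₂ = E₂(1 + λh₁) → λ(E₁h₂ − E₂h₁) = E₂ → λ = E₂/(E₁h₂ − E₂h₁).
λ = 1.36/(9.8×10.3 − 1.36×4.28) = 1.36/95.12 = 0.0143 per s.

0.014 per s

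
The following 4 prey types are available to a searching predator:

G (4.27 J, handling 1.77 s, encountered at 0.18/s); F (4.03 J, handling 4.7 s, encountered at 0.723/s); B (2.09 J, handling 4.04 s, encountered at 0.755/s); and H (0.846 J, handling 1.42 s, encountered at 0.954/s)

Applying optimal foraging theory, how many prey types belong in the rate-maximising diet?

2

Rank by E/h (J/s): G 2.41, F 0.857, H 0.596, B 0.517. Include each in turn until the next type's E/h falls below the running intake rate.
Rate on top 1: 0.5829. F: 0.857 > 0.5829 → include.
Rate on top 2: 0.7807. H: 0.596 < 0.7807 → exclude; stop.
Optimal diet: G, F — 2 of 4 types.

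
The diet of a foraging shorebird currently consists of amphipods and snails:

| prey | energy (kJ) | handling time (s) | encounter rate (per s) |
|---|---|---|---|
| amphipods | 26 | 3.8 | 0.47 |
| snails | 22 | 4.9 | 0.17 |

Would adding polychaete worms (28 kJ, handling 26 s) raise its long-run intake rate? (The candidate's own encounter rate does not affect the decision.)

No

On amphipods and snails alone, R = ΣλE/(1+Σλh) = 15.96/3.619 = 4.41 kJ/s.
polychaete worms: E/h = 28/26 = 1.077 kJ/s.
1.077 < 4.41, so adding polychaete worms would lower the average — exclude it.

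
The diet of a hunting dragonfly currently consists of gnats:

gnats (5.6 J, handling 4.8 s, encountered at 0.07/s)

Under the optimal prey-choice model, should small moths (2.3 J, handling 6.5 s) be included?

On gnats alone, R = ΣλE/(1+Σλh) = 0.392/1.336 = 0.2934 J/s.
Profitability of small moths: 2.3/6.5 = 0.3538 J/s.
0.3538 > 0.2934, so adding small moths raises the average — include it.

Yes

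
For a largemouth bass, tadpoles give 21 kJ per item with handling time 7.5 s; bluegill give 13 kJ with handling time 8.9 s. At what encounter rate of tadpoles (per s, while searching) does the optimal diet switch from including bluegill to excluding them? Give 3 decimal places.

0.145 per s

At the threshold, the rate on tadpoles alone equals the profitability of bluegill: λ·21/(1 + λ·7.5) = 13/8.9 = 1.461.
Rearranging, λ(21 − 1.461×7.5) = 1.461, so λ = 1.461/10.04 = 0.1454 per s.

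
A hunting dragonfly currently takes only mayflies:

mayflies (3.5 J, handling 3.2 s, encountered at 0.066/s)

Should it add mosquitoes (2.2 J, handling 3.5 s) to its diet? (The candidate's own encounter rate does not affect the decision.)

Intake rate on the current diet: R = (0.066×3.5) / (1 + 0.066×3.2) = 0.231/1.211 = 0.1907 J/s.
Profitability of mosquitoes: 2.2/3.5 = 0.6286 J/s.
0.6286 > 0.1907, so adding mosquitoes raises the average — include it.

Yes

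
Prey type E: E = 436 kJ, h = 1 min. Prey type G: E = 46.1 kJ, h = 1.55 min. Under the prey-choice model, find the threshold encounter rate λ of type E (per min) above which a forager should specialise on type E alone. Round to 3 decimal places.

0.073 per min

The zero-one rule: include type G iff E₂/h₂ > λE₁/(1+λh₁). Equality gives the switch point.
λE₁h₂ = E₂ + λE₂h₁ ⇒ λ = E₂/(E₁h₂ − E₂h₁) = 46.1/(675.8 − 46.1) = 0.07321 per min.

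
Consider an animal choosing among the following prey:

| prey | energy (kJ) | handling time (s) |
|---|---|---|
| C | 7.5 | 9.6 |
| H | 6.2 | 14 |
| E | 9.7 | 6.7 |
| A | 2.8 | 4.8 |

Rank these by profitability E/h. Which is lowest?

In descending order of E/h:
E: 9.7/6.7 = 1.45 kJ/s
C: 7.5/9.6 = 0.781 kJ/s
A: 2.8/4.8 = 0.583 kJ/s
H: 6.2/14 = 0.443 kJ/s

H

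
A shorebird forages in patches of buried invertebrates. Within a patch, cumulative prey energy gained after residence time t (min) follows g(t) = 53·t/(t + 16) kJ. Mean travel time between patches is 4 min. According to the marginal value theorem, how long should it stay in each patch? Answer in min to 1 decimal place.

8.0 min

By the marginal value theorem, leave when the instantaneous gain rate g'(t) equals the habitat-wide average g(t)/(T + t).
g'(t) = 53·16/(t + 16)². Setting 53·16/(t+16)² = 53t/[(t+16)(4+t)] gives 16(4+t) = t(t+16), so t² = 16×4 = 64.
t* = √64 = 8 min.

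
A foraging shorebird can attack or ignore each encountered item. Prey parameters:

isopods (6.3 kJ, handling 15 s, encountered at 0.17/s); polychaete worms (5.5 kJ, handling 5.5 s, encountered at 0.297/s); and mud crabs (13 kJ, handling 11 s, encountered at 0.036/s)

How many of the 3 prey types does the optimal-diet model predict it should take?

2

Profitabilities (E/h, kJ/s): mud crabs 1.18, polychaete worms 1, isopods 0.42. Add prey in this order while the next type's profitability exceeds the intake rate on those already taken.
Rate on top 1: 0.3352. polychaete worms: 1 > 0.3352 → include.
Rate on top 2: 0.6937. isopods: 0.42 < 0.6937 → exclude; stop.
Optimal diet: mud crabs, polychaete worms — 2 of 3 types.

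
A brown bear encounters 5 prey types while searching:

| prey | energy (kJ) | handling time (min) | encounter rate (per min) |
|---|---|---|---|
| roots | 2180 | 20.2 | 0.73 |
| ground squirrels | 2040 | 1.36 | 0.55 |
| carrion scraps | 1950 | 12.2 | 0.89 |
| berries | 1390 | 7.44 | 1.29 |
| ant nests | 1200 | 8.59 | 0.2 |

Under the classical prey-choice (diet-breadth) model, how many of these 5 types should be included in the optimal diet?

1

Profitabilities (E/h, kJ/min): ground squirrels 1.5e+03, berries 187, carrion scraps 160, ant nests 140, roots 108. Add prey in this order while the next type's profitability exceeds the intake rate on those already taken.
Rate on top 1: 641.9. berries: 187 < 641.9 → exclude; stop.
Optimal diet: ground squirrels — 1 of 5 types.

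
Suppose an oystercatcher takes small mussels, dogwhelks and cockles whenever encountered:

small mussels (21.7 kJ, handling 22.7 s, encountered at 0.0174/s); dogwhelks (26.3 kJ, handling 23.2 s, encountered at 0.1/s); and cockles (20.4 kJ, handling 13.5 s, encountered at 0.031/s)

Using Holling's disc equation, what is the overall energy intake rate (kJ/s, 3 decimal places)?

R = Σλ_iE_i / (1 + Σλ_ih_i)
Numerator: 0.0174×21.7 + 0.1×26.3 + 0.031×20.4 = 3.64
Denominator: 1 + 0.0174×22.7 + 0.1×23.2 + 0.031×13.5 = 4.133
R = 3.64/4.133 = 0.8806 kJ/s

0.881 kJ/s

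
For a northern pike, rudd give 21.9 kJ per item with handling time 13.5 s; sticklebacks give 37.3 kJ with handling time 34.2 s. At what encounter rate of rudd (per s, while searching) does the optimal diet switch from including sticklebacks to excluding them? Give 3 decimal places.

0.152 per s

The zero-one rule: include sticklebacks iff E₂/h₂ > λE₁/(1+λh₁). Equality gives the switch point.
λE₁h₂ = E₂ + λE₂h₁ ⇒ λ = E₂/(E₁h₂ − E₂h₁) = 37.3/(749 − 503.5) = 0.152 per s.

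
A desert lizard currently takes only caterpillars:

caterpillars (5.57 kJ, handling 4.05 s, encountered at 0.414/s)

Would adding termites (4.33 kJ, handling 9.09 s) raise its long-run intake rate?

No

On caterpillars alone, R = ΣλE/(1+Σλh) = 2.306/2.677 = 0.8615 kJ/s.
termites: E/h = 4.33/9.09 = 0.4763 kJ/s.
Since 0.4763 < R, time spent handling termites is better spent searching.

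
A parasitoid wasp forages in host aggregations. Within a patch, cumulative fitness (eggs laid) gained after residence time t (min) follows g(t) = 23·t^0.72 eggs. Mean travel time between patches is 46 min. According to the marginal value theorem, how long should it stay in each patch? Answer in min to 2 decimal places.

118.29 min

By the marginal value theorem, leave when the instantaneous gain rate g'(t) equals the habitat-wide average g(t)/(T + t).
g'(t) = 0.72·23·t^-0.28. Setting 0.72·23·t^-0.28 = 23·t^0.72/(46+t) gives 0.72(46+t) = t, so 0.28·t = 0.72×46.
t* = 0.72×46/0.28 = 118.3 min.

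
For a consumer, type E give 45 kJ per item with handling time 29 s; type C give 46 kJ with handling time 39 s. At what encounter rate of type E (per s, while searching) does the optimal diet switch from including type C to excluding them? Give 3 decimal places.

0.109 per s

At the threshold, the rate on type E alone equals the profitability of type C: λ·45/(1 + λ·29) = 46/39 = 1.179.
Rearranging, λ(45 − 1.179×29) = 1.179, so λ = 1.179/10.79 = 0.1093 per s.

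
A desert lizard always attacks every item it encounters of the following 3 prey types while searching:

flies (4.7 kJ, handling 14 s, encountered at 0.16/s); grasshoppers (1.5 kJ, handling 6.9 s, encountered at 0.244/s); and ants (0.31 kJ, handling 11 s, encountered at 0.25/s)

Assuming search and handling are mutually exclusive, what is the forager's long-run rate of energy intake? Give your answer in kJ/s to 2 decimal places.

0.16 kJ/s

R = (0.16×4.7 + 0.244×1.5 + 0.25×0.31) / (1 + 0.16×14 + 0.244×6.9 + 0.25×11) = 1.196/7.674 = 0.1558 kJ/s.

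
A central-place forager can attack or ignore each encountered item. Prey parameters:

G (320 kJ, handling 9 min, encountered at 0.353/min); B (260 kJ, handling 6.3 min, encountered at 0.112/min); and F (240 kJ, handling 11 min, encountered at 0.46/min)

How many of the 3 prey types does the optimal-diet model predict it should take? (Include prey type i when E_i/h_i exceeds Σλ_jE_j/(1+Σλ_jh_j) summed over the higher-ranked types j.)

2

E/h in descending order: B 41.3, G 35.6, F 21.8 kJ/min. The optimal diet is the largest prefix of this list for which every included type satisfies E_i/h_i > R on the types above it.
Rate on top 1: 17.07. G: 35.6 > 17.07 → include.
Rate on top 2: 29.1. F: 21.8 < 29.1 → exclude; stop.
Optimal diet: B, G — 2 of 3 types.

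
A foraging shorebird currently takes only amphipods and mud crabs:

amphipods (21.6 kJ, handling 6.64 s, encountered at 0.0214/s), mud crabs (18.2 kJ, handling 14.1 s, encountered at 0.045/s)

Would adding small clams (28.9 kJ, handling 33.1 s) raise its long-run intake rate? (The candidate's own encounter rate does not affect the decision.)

Intake rate on the current diet: R = (0.0214×21.6 + 0.045×18.2) / (1 + 0.0214×6.64 + 0.045×14.1) = 1.281/1.777 = 0.7212 kJ/s.
Profitability of small clams: 28.9/33.1 = 0.8731 kJ/s.
0.8731 > 0.7212, so adding small clams raises the average — include it.

Yes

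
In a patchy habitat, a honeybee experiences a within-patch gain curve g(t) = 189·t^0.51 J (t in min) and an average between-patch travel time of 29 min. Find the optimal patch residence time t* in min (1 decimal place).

30.2 min

Optimal t* satisfies g'(t*) = g(t*)/(T + t*).
g'(t) = 0.51·189·t^-0.49. Setting 0.51·189·t^-0.49 = 189·t^0.51/(29+t) gives 0.51(29+t) = t, so 0.49·t = 0.51×29.
t* = 0.51×29/0.49 = 30.18 min.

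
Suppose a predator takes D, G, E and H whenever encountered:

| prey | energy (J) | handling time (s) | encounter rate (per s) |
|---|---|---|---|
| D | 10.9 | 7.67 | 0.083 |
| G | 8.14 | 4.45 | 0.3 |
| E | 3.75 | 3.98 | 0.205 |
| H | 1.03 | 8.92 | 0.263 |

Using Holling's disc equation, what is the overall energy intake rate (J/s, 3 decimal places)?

Energy encountered per unit search time: 0.083×10.9 + 0.3×8.14 + 0.205×3.75 + 0.263×1.03 = 4.386 J/s.
Handling time per unit search time: 0.083×7.67 + 0.3×4.45 + 0.205×3.98 + 0.263×8.92 = 5.133.
Rate = 4.386/(1 + 5.133) = 0.7151 J/s.

0.715 J/s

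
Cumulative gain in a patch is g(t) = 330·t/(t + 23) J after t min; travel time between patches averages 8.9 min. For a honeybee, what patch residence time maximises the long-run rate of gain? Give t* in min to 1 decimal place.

Maximise g(t)/(T+t): set derivative to zero → g'(t)(T+t) = g(t).
g'(t) = 330·23/(t + 23)². Setting 330·23/(t+23)² = 330t/[(t+23)(8.9+t)] gives 23(8.9+t) = t(t+23), so t² = 23×8.9 = 204.7.
t* = √204.7 = 14.31 min.

14.3 min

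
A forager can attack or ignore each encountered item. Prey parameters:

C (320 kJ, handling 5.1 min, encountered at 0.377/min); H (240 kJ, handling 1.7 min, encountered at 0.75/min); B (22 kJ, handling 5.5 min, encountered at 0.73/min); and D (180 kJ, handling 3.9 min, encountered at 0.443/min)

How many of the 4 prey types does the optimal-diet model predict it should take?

E/h in descending order: H 141, C 62.7, D 46.2, B 4 kJ/min. The optimal diet is the largest prefix of this list for which every included type satisfies E_i/h_i > R on the types above it.
Rate on top 1: 79.12. C: 62.7 < 79.12 → exclude; stop.
Optimal diet: H — 1 of 4 types.

1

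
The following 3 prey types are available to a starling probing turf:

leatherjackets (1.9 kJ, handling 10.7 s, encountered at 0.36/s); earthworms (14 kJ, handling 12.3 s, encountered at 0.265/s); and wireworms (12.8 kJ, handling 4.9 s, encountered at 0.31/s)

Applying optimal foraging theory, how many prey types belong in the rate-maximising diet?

1

Rank by E/h (kJ/s): wireworms 2.61, earthworms 1.14, leatherjackets 0.178. Include each in turn until the next type's E/h falls below the running intake rate.
Rate on top 1: 1.575. earthworms: 1.14 < 1.575 → exclude; stop.
Optimal diet: wireworms — 1 of 3 types.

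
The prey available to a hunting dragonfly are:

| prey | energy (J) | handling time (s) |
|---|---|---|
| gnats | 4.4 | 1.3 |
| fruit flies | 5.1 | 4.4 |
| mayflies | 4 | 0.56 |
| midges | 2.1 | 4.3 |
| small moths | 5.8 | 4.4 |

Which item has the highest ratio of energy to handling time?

Profitability E/h (J/s): gnats = 4.4/1.3 = 3.38, fruit flies = 5.1/4.4 = 1.16, mayflies = 4/0.56 = 7.14, midges = 2.1/4.3 = 0.488, small moths = 5.8/4.4 = 1.32.
Ranked: mayflies > gnats > small moths > fruit flies > midges.

mayflies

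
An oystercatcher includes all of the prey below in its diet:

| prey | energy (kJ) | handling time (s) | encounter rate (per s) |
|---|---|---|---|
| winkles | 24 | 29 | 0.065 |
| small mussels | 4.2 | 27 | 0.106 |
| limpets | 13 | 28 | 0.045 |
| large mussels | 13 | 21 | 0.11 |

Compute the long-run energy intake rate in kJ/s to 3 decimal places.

R = Σλ_iE_i / (1 + Σλ_ih_i)
Numerator: 0.065×24 + 0.106×4.2 + 0.045×13 + 0.11×13 = 4.02
Denominator: 1 + 0.065×29 + 0.106×27 + 0.045×28 + 0.11×21 = 9.317
R = 4.02/9.317 = 0.4315 kJ/s

0.431 kJ/s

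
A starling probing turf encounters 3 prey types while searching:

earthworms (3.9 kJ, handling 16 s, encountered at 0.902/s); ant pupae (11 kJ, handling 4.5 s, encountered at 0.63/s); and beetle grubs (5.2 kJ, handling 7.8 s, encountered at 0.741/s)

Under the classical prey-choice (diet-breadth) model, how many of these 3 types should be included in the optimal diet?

Rank by E/h (kJ/s): ant pupae 2.44, beetle grubs 0.667, earthworms 0.244. Include each in turn until the next type's E/h falls below the running intake rate.
Rate on top 1: 1.807. beetle grubs: 0.667 < 1.807 → exclude; stop.
Optimal diet: ant pupae — 1 of 3 types.

1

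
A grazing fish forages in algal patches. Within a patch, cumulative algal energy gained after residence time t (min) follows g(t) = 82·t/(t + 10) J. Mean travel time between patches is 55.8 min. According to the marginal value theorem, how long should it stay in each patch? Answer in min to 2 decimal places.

23.62 min

By the marginal value theorem, leave when the instantaneous gain rate g'(t) equals the habitat-wide average g(t)/(T + t).
g'(t) = 82·10/(t + 10)². Setting 82·10/(t+10)² = 82t/[(t+10)(55.8+t)] gives 10(55.8+t) = t(t+10), so t² = 10×55.8 = 558.
t* = √558 = 23.62 min.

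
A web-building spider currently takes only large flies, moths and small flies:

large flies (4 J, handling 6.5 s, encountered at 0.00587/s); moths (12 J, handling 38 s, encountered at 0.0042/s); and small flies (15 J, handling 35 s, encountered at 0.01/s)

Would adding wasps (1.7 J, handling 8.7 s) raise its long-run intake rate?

Yes

Current rate: (0.00587×4 + 0.0042×12 + 0.01×15)/(1 + 0.00587×6.5 + 0.0042×38 + 0.01×35) = 0.1446 J/s.
Profitability of wasps: 1.7/8.7 = 0.1954 J/s.
Since 0.1954 > R, including wasps increases the long-run rate.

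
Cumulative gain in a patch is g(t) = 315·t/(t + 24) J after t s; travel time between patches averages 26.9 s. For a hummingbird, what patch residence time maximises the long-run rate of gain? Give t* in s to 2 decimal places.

25.41 s

Optimal t* satisfies g'(t*) = g(t*)/(T + t*).
g'(t) = 315·24/(t + 24)². Setting 315·24/(t+24)² = 315t/[(t+24)(26.9+t)] gives 24(26.9+t) = t(t+24), so t² = 24×26.9 = 645.6.
t* = √645.6 = 25.41 s.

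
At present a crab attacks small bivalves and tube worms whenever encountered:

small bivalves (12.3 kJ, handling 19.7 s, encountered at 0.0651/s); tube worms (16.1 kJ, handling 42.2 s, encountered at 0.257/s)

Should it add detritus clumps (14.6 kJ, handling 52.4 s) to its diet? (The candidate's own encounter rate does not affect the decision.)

On small bivalves and tube worms alone, R = ΣλE/(1+Σλh) = 4.938/13.13 = 0.3762 kJ/s.
detritus clumps: E/h = 14.6/52.4 = 0.2786 kJ/s.
0.2786 < 0.3762, so adding detritus clumps would lower the average — exclude it.

No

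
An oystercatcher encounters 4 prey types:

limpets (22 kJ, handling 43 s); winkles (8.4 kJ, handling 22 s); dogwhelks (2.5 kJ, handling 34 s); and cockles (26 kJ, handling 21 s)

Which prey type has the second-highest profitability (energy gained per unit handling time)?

limpets

In descending order of E/h:
cockles: 26/21 = 1.24 kJ/s
limpets: 22/43 = 0.512 kJ/s
winkles: 8.4/22 = 0.382 kJ/s
dogwhelks: 2.5/34 = 0.0735 kJ/s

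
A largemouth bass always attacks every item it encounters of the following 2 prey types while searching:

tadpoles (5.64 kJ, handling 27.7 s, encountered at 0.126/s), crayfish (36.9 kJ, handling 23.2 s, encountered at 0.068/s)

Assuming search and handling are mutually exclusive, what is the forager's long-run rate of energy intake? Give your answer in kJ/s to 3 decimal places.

R = (0.126×5.64 + 0.068×36.9) / (1 + 0.126×27.7 + 0.068×23.2) = 3.22/6.068 = 0.5306 kJ/s.

0.531 kJ/s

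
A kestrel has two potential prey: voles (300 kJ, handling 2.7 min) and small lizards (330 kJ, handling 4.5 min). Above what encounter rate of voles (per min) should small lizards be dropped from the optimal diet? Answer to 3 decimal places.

0.719 per min

Drop small lizards once their profitability E₂/h₂ falls below the rate achievable on voles alone: E₂/h₂ = λE₁/(1 + λh₁).
Solve for λ: λE₁h₂ = E₂(1 + λh₁) → λ(E₁h₂ − E₂h₁) = E₂ → λ = E₂/(E₁h₂ − E₂h₁).
λ = 330/(300×4.5 − 330×2.7) = 330/459 = 0.719 per min.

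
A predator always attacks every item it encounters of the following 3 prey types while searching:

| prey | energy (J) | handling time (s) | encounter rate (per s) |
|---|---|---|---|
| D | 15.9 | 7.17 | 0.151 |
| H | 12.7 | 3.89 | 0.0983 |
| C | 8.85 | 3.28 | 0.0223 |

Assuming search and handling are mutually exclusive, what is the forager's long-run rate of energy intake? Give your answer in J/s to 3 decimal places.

1.516 J/s

R = (0.151×15.9 + 0.0983×12.7 + 0.0223×8.85) / (1 + 0.151×7.17 + 0.0983×3.89 + 0.0223×3.28) = 3.847/2.538 = 1.516 J/s.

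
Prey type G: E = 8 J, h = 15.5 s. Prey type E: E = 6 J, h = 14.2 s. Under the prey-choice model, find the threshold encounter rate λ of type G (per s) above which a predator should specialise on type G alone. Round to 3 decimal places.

0.291 per s

At the threshold, the rate on type G alone equals the profitability of type E: λ·8/(1 + λ·15.5) = 6/14.2 = 0.4225.
Rearranging, λ(8 − 0.4225×15.5) = 0.4225, so λ = 0.4225/1.451 = 0.2913 per s.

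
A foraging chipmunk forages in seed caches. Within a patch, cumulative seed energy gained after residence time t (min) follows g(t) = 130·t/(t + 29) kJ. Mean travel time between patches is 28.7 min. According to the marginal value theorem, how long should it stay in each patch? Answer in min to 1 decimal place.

28.8 min

Maximise g(t)/(T+t): set derivative to zero → g'(t)(T+t) = g(t).
g'(t) = 130·29/(t + 29)². Setting 130·29/(t+29)² = 130t/[(t+29)(28.7+t)] gives 29(28.7+t) = t(t+29), so t² = 29×28.7 = 832.3.
t* = √832.3 = 28.85 min.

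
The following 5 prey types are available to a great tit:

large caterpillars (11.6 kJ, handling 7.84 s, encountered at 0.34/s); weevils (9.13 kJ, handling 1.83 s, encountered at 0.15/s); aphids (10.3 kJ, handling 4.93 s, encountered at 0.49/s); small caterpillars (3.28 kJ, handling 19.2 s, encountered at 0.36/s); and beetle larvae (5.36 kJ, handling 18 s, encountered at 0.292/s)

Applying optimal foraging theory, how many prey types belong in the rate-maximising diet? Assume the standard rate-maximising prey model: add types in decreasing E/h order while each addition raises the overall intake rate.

2

Rank by E/h (kJ/s): weevils 4.99, aphids 2.09, large caterpillars 1.48, beetle larvae 0.298, small caterpillars 0.171. Include each in turn until the next type's E/h falls below the running intake rate.
Rate on top 1: 1.075. aphids: 2.09 > 1.075 → include.
Rate on top 2: 1.739. large caterpillars: 1.48 < 1.739 → exclude; stop.
Optimal diet: weevils, aphids — 2 of 5 types.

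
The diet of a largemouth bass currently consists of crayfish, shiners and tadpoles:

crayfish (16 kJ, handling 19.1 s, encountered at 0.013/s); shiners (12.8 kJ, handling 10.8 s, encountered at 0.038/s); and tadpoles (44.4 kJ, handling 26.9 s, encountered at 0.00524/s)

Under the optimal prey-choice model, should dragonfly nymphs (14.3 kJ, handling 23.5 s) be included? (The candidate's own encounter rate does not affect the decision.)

Intake rate on the current diet: R = (0.013×16 + 0.038×12.8 + 0.00524×44.4) / (1 + 0.013×19.1 + 0.038×10.8 + 0.00524×26.9) = 0.9271/1.8 = 0.5151 kJ/s.
Profitability of dragonfly nymphs: 14.3/23.5 = 0.6085 kJ/s.
0.6085 > 0.5151, so adding dragonfly nymphs raises the average — include it.

Yes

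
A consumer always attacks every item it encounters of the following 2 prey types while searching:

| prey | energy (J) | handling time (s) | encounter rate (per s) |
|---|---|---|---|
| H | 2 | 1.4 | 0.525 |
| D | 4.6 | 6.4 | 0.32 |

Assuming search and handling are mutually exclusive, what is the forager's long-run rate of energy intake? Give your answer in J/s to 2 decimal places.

R = (0.525×2 + 0.32×4.6) / (1 + 0.525×1.4 + 0.32×6.4) = 2.522/3.783 = 0.6667 J/s.

0.67 J/s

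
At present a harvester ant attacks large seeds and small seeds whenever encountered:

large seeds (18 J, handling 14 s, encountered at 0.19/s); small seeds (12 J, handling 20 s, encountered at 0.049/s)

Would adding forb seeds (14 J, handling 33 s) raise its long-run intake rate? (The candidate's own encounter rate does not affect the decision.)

Current rate: (0.19×18 + 0.049×12)/(1 + 0.19×14 + 0.049×20) = 0.8638 J/s.
forb seeds: E/h = 14/33 = 0.4242 J/s.
Since 0.4242 < R, time spent handling forb seeds is better spent searching.

No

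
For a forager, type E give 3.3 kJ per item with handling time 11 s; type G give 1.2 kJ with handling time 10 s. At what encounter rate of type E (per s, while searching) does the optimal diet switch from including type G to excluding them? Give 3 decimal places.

Drop type G once their profitability E₂/h₂ falls below the rate achievable on type E alone: E₂/h₂ = λE₁/(1 + λh₁).
Solve for λ: λE₁h₂ = E₂(1 + λh₁) → λ(E₁h₂ − E₂h₁) = E₂ → λ = E₂/(E₁h₂ − E₂h₁).
λ = 1.2/(3.3×10 − 1.2×11) = 1.2/19.8 = 0.06061 per s.

0.061 per s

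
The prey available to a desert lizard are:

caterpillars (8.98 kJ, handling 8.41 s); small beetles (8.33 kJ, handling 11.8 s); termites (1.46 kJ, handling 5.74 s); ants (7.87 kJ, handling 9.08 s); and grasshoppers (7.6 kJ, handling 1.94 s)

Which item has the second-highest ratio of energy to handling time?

caterpillars

Profitability E/h (kJ/s): caterpillars = 8.98/8.41 = 1.07, small beetles = 8.33/11.8 = 0.706, termites = 1.46/5.74 = 0.254, ants = 7.87/9.08 = 0.867, grasshoppers = 7.6/1.94 = 3.92.
Ranked: grasshoppers > caterpillars > ants > small beetles > termites.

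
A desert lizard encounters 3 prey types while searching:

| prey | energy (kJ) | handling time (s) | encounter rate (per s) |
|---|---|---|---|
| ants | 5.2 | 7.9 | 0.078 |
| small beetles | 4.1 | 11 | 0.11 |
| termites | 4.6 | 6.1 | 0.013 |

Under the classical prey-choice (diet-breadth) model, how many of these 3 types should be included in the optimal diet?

3

Profitabilities (E/h, kJ/s): termites 0.754, ants 0.658, small beetles 0.373. Add prey in this order while the next type's profitability exceeds the intake rate on those already taken.
Rate on top 1: 0.05541. ants: 0.658 > 0.05541 → include.
Rate on top 2: 0.2745. small beetles: 0.373 > 0.2745 → include.
Optimal diet: termites, ants, small beetles — 3 of 3 types.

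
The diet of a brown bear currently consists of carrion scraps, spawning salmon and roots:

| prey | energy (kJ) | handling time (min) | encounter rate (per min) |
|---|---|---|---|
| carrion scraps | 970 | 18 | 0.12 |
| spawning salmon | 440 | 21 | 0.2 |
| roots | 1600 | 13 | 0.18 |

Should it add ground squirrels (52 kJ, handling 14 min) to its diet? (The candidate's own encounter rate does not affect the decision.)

On carrion scraps, spawning salmon and roots alone, R = ΣλE/(1+Σλh) = 492.4/9.7 = 50.76 kJ/min.
ground squirrels: E/h = 52/14 = 3.714 kJ/min.
Since 3.714 < R, time spent handling ground squirrels is better spent searching.

No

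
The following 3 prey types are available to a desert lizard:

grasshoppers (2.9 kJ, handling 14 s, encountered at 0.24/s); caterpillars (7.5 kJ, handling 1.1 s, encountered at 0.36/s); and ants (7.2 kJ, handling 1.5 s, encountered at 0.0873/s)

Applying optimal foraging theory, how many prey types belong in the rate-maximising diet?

Profitabilities (E/h, kJ/s): caterpillars 6.82, ants 4.8, grasshoppers 0.207. Add prey in this order while the next type's profitability exceeds the intake rate on those already taken.
Rate on top 1: 1.934. ants: 4.8 > 1.934 → include.
Rate on top 2: 2.18. grasshoppers: 0.207 < 2.18 → exclude; stop.
Optimal diet: caterpillars, ants — 2 of 3 types.

2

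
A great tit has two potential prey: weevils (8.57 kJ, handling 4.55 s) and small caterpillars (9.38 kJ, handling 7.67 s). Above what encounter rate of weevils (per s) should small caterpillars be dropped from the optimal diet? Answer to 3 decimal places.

0.407 per s

Drop small caterpillars once their profitability E₂/h₂ falls below the rate achievable on weevils alone: E₂/h₂ = λE₁/(1 + λh₁).
Solve for λ: λE₁h₂ = E₂(1 + λh₁) → λ(E₁h₂ − E₂h₁) = E₂ → λ = E₂/(E₁h₂ − E₂h₁).
λ = 9.38/(8.57×7.67 − 9.38×4.55) = 9.38/23.05 = 0.4069 per s.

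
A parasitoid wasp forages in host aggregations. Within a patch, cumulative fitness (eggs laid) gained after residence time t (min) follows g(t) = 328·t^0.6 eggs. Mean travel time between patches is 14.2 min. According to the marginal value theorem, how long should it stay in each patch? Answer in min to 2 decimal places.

21.30 min

Optimal t* satisfies g'(t*) = g(t*)/(T + t*).
g'(t) = 0.6·328·t^-0.4. Setting 0.6·328·t^-0.4 = 328·t^0.6/(14.2+t) gives 0.6(14.2+t) = t, so 0.40·t = 0.6×14.2.
t* = 0.6×14.2/0.40 = 21.3 min.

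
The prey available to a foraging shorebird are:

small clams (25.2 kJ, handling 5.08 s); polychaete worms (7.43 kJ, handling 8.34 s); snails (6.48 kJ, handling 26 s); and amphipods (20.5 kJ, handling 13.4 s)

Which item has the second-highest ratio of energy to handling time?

Profitability E/h (kJ/s): small clams = 25.2/5.08 = 4.96, polychaete worms = 7.43/8.34 = 0.891, snails = 6.48/26 = 0.249, amphipods = 20.5/13.4 = 1.53.
Ranked: small clams > amphipods > polychaete worms > snails.

amphipods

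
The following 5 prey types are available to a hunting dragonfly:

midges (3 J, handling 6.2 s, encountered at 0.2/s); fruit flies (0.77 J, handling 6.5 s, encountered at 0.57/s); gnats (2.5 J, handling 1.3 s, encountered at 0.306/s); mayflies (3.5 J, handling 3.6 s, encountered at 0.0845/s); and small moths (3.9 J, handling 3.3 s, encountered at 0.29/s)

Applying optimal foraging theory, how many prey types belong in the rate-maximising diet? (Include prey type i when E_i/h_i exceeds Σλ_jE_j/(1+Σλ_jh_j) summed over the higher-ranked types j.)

Rank by E/h (J/s): gnats 1.92, small moths 1.18, mayflies 0.972, midges 0.484, fruit flies 0.118. Include each in turn until the next type's E/h falls below the running intake rate.
Rate on top 1: 0.5473. small moths: 1.18 > 0.5473 → include.
Rate on top 2: 0.8052. mayflies: 0.972 > 0.8052 → include.
Rate on top 3: 0.8243. midges: 0.484 < 0.8243 → exclude; stop.
Optimal diet: gnats, small moths, mayflies — 3 of 5 types.

3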